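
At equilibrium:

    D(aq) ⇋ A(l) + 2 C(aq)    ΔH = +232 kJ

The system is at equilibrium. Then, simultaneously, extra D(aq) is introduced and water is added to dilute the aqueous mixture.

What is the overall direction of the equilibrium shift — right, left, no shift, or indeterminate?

right

Adding D (aq), a reactant, drives the reaction to the right.
Dilution lowers every aqueous concentration by the same factor. Δn_aq = 2 − 1 = +1, so the system shifts toward the side with more dissolved moles — to the right.
All effects act in the same direction — net shift to the right.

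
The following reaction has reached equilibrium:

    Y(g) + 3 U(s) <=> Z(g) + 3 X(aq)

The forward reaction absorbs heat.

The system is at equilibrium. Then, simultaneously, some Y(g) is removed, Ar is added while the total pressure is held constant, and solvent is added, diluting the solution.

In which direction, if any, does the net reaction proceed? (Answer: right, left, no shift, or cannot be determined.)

cannot be determined

Removing Y (g), a reactant, drives the reaction to the left.
Adding inert gas at constant total pressure expands the volume, scaling every reacting partial pressure by the same factor. Δn_gas = 1 − 1 = 0, so Q is unchanged — no shift.
Dilution lowers every aqueous concentration by the same factor. Δn_aq = 3 − 0 = +3, so the system shifts toward the side with more dissolved moles — to the right.
The individual effects push in opposite directions; without quantitative information the net direction cannot be determined.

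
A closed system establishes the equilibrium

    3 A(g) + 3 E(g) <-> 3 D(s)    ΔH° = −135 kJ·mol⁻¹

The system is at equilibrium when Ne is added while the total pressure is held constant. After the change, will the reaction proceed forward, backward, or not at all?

Adding inert gas at constant total pressure expands the volume and lowers every reacting partial pressure. With Δn_gas = 0 − 6 = -6, Q moves away from K toward the side with fewer gas moles, so the system shifts toward the side with more gas moles — to the left.

left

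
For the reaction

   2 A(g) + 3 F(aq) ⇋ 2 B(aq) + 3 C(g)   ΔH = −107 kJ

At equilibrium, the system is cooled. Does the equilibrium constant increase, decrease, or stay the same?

increases

K depends on temperature via the van 't Hoff relation. The forward reaction is exothermic, so lowering T increases K.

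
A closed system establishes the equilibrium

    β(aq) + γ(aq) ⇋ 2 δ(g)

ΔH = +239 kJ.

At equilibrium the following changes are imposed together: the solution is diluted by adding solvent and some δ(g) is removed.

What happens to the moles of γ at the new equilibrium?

cannot be determined

Dilution lowers every aqueous concentration by the same factor. Δn_aq = 0 − 2 = -2, so the system shifts toward the side with more dissolved moles — to the left.
Removing δ (g), a product, drives the reaction to the right.
The two effects oppose each other, so the net shift — and hence the change in γ — cannot be determined from the given information.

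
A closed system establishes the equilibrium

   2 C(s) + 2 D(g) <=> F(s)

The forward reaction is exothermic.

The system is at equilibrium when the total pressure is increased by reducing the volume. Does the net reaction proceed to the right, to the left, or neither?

right

Gas moles: reactants 2, products 0 (Δn_gas = -2). Compression shifts the system toward the side with fewer moles of gas — to the right.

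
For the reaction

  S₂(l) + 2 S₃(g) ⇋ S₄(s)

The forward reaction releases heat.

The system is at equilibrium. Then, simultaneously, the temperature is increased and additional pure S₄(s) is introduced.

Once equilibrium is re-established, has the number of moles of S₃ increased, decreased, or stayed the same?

The forward reaction is exothermic. Raising T favours the endothermic direction — shift to the left.
S₄ is a pure solid; its activity is 1 regardless of amount, so Q is unaffected — no shift from this change.
The net shift is to the left. S₃ is a reactant, so its amount increases.

increases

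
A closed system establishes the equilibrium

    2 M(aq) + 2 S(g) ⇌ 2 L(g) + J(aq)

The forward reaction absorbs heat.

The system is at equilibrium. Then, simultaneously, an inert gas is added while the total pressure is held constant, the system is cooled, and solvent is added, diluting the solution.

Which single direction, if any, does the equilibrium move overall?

left

Adding inert gas at constant total pressure expands the volume, scaling every reacting partial pressure by the same factor. Δn_gas = 2 − 2 = 0, so Q is unchanged — no shift.
The forward reaction is endothermic. Lowering T favours the exothermic direction — shift to the left.
Dilution lowers every aqueous concentration by the same factor. Δn_aq = 1 − 2 = -1, so the system shifts toward the side with more dissolved moles — to the left.
Only the nonzero effect(s) matter; the net shift is to the left.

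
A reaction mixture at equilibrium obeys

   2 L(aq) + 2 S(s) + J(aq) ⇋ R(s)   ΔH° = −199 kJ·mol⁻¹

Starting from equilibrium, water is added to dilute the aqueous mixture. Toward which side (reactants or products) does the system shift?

left

Dilution lowers every aqueous concentration by the same factor. Δn_aq = 0 − 3 = -3, so the system shifts toward the side with more dissolved moles — to the left.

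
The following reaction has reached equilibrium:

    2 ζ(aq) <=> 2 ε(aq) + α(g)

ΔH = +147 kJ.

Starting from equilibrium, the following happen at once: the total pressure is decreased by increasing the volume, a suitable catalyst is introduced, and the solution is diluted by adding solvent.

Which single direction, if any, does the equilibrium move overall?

Gas moles: reactants 0, products 1 (Δn_gas = +1). Expansion shifts the system toward the side with more moles of gas — to the right.
A catalyst speeds both forward and reverse rates equally; it changes neither Q nor K — no shift from this change.
Dilution scales every aqueous concentration by the same factor. Δn_aq = 2 − 2 = 0, so Q is unchanged — no shift.
Only the nonzero effect(s) matter; the net shift is to the right.

right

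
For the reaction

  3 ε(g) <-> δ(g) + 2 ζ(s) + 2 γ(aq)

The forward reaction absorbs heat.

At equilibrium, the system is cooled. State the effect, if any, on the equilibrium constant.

decreases

K depends on temperature via the van 't Hoff relation. The forward reaction is endothermic, so lowering T decreases K.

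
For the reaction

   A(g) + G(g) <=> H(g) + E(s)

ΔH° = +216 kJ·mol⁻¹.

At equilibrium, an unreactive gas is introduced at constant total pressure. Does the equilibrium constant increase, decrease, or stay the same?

The equilibrium constant depends only on temperature. This perturbation may move the position of equilibrium, but since T is unchanged, K itself is unchanged.

unchanged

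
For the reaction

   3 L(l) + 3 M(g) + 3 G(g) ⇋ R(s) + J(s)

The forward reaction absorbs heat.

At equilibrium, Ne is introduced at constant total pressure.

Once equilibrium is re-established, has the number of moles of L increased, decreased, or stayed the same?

increases

Adding inert gas at constant total pressure expands the volume and lowers every reacting partial pressure. With Δn_gas = 0 − 6 = -6, Q moves away from K toward the side with fewer gas moles, so the system shifts toward the side with more gas moles — to the left.
The net shift is to the left. L is a reactant, so its amount increases.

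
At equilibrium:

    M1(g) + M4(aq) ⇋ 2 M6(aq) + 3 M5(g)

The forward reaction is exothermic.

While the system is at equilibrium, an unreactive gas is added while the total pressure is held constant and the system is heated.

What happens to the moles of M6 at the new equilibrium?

cannot be determined

Adding inert gas at constant total pressure expands the volume and lowers every reacting partial pressure. With Δn_gas = 3 − 1 = +2, Q moves away from K toward the side with fewer gas moles, so the system shifts toward the side with more gas moles — to the right.
The forward reaction is exothermic. Raising T favours the endothermic direction — shift to the left.
The two effects oppose each other, so the net shift — and hence the change in M6 — cannot be determined from the given information.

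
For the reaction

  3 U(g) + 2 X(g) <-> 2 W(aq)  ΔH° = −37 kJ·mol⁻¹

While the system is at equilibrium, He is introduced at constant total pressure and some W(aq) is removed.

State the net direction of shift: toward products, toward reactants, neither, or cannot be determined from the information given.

cannot be determined

Adding inert gas at constant total pressure expands the volume and lowers every reacting partial pressure. With Δn_gas = 0 − 5 = -5, Q moves away from K toward the side with fewer gas moles, so the system shifts toward the side with more gas moles — to the left.
Removing W (aq), a product, drives the reaction to the right.
The individual effects push in opposite directions; without quantitative information the net direction cannot be determined.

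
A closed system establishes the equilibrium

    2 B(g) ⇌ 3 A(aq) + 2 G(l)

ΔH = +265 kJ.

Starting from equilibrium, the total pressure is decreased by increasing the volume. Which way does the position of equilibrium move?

Gas moles: reactants 2, products 0 (Δn_gas = -2). Expansion shifts the system toward the side with more moles of gas — to the left.

left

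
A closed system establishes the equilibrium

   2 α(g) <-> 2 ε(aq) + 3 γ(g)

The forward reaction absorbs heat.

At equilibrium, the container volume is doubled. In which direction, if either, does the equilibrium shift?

right

Gas moles: reactants 2, products 3 (Δn_gas = +1). Expansion shifts the system toward the side with more moles of gas — to the right.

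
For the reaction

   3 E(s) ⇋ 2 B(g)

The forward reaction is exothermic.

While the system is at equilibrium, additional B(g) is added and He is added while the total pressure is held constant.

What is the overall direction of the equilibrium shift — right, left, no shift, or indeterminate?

cannot be determined

Adding B (g), a product, drives the reaction to the left.
Adding inert gas at constant total pressure expands the volume and lowers every reacting partial pressure. With Δn_gas = 2 − 0 = +2, Q moves away from K toward the side with fewer gas moles, so the system shifts toward the side with more gas moles — to the right.
The individual effects push in opposite directions; without quantitative information the net direction cannot be determined.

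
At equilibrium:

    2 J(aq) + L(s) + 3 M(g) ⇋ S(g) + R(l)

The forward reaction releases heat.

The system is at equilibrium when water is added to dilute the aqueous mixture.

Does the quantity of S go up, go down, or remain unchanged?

decreases

Dilution lowers every aqueous concentration by the same factor. Δn_aq = 0 − 2 = -2, so the system shifts toward the side with more dissolved moles — to the left.
The net shift is to the left. S is a product, so its amount decreases.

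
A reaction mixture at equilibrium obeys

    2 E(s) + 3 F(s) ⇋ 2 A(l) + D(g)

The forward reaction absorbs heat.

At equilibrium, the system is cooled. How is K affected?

decreases

K depends on temperature via the van 't Hoff relation. The forward reaction is endothermic, so lowering T decreases K.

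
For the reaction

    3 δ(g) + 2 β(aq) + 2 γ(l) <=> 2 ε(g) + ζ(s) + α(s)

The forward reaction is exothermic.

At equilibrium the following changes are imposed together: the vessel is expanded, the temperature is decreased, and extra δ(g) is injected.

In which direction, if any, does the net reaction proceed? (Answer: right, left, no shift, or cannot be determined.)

cannot be determined

Gas moles: reactants 3, products 2 (Δn_gas = -1). Expansion shifts the system toward the side with more moles of gas — to the left.
The forward reaction is exothermic. Lowering T favours the exothermic direction — shift to the right.
Adding δ (g), a reactant, drives the reaction to the right.
The individual effects push in opposite directions; without quantitative information the net direction cannot be determined.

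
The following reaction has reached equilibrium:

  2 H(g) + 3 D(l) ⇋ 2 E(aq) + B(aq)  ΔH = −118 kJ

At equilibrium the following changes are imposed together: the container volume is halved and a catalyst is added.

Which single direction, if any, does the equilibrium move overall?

right

Gas moles: reactants 2, products 0 (Δn_gas = -2). Compression shifts the system toward the side with fewer moles of gas — to the right.
A catalyst speeds both forward and reverse rates equally; it changes neither Q nor K — no shift from this change.
Only the nonzero effect(s) matter; the net shift is to the right.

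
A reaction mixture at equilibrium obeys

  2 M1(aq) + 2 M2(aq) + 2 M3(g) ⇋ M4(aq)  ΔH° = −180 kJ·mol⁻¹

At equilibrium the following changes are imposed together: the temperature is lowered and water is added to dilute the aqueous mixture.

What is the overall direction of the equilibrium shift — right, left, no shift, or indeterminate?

cannot be determined

The forward reaction is exothermic. Lowering T favours the exothermic direction — shift to the right.
Dilution lowers every aqueous concentration by the same factor. Δn_aq = 1 − 4 = -3, so the system shifts toward the side with more dissolved moles — to the left.
The individual effects push in opposite directions; without quantitative information the net direction cannot be determined.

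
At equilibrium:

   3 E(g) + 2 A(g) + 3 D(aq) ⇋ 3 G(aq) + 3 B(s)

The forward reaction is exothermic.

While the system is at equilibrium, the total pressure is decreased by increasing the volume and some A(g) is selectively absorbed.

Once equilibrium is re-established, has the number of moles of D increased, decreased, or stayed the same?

Gas moles: reactants 5, products 0 (Δn_gas = -5). Expansion shifts the system toward the side with more moles of gas — to the left.
Removing A (g), a reactant, drives the reaction to the left.
The net shift is to the left. D is a reactant, so its amount increases.

increases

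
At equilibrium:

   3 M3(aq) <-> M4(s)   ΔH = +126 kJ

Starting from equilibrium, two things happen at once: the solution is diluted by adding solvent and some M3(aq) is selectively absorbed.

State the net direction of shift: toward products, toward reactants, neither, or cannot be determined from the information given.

Dilution lowers every aqueous concentration by the same factor. Δn_aq = 0 − 3 = -3, so the system shifts toward the side with more dissolved moles — to the left.
Removing M3 (aq), a reactant, drives the reaction to the left.
All effects act in the same direction — net shift to the left.

left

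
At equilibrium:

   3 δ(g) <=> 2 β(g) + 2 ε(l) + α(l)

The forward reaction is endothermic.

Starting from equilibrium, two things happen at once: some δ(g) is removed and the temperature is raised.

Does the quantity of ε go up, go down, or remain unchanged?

Removing δ (g), a reactant, drives the reaction to the left.
The forward reaction is endothermic. Raising T favours the endothermic direction — shift to the right.
The two effects oppose each other, so the net shift — and hence the change in ε — cannot be determined from the given information.

cannot be determined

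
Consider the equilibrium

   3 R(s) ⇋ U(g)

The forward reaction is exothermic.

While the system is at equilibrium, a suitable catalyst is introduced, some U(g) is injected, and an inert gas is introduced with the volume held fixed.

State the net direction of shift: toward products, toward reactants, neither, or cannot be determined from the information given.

A catalyst speeds both forward and reverse rates equally; it changes neither Q nor K — no shift from this change.
Adding U (g), a product, drives the reaction to the left.
At constant volume, adding an inert gas leaves every reacting species' partial pressure unchanged, so Q is unchanged — no shift from this change.
Only the nonzero effect(s) matter; the net shift is to the left.

left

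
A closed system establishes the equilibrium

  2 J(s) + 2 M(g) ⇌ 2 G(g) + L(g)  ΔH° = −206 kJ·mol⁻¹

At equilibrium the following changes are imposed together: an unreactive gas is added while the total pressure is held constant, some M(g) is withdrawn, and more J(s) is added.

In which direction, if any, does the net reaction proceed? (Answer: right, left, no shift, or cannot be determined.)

cannot be determined

Adding inert gas at constant total pressure expands the volume and lowers every reacting partial pressure. With Δn_gas = 3 − 2 = +1, Q moves away from K toward the side with fewer gas moles, so the system shifts toward the side with more gas moles — to the right.
Removing M (g), a reactant, drives the reaction to the left.
J is a pure solid; its activity is 1 regardless of amount, so Q is unaffected — no shift from this change.
The individual effects push in opposite directions; without quantitative information the net direction cannot be determined.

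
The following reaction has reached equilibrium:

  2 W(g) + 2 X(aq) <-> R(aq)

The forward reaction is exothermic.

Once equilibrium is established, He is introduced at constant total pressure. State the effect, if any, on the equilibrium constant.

The equilibrium constant depends only on temperature. This perturbation may move the position of equilibrium, but since T is unchanged, K itself is unchanged.

unchanged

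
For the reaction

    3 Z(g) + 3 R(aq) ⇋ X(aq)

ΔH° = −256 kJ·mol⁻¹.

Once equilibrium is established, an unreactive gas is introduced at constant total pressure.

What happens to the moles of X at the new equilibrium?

decreases

Adding inert gas at constant total pressure expands the volume and lowers every reacting partial pressure. With Δn_gas = 0 − 3 = -3, Q moves away from K toward the side with fewer gas moles, so the system shifts toward the side with more gas moles — to the left.
The net shift is to the left. X is a product, so its amount decreases.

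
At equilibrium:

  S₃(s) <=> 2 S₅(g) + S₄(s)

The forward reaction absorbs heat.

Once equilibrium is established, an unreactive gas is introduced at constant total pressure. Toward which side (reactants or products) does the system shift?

Adding inert gas at constant total pressure expands the volume and lowers every reacting partial pressure. With Δn_gas = 2 − 0 = +2, Q moves away from K toward the side with fewer gas moles, so the system shifts toward the side with more gas moles — to the right.

right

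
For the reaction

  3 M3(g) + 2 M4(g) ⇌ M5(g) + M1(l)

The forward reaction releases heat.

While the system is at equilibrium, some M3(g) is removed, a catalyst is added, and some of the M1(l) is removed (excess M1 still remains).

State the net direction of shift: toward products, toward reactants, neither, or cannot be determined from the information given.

left

Removing M3 (g), a reactant, drives the reaction to the left.
A catalyst speeds both forward and reverse rates equally; it changes neither Q nor K — no shift from this change.
M1 is a pure liquid; its activity is 1 regardless of amount, so Q is unaffected — no shift from this change.
Only the nonzero effect(s) matter; the net shift is to the left.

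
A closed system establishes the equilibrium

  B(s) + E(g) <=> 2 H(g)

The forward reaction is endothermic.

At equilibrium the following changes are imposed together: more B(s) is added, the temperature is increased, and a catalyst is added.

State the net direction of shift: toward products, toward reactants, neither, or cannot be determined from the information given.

B is a pure solid; its activity is 1 regardless of amount, so Q is unaffected — no shift from this change.
The forward reaction is endothermic. Raising T favours the endothermic direction — shift to the right.
A catalyst speeds both forward and reverse rates equally; it changes neither Q nor K — no shift from this change.
Only the nonzero effect(s) matter; the net shift is to the right.

right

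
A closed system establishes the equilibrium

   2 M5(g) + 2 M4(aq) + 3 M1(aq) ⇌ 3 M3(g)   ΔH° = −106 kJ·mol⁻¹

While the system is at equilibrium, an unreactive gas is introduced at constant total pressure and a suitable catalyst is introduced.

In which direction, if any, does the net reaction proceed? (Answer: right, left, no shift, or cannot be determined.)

Adding inert gas at constant total pressure expands the volume and lowers every reacting partial pressure. With Δn_gas = 3 − 2 = +1, Q moves away from K toward the side with fewer gas moles, so the system shifts toward the side with more gas moles — to the right.
A catalyst speeds both forward and reverse rates equally; it changes neither Q nor K — no shift from this change.
Only the nonzero effect(s) matter; the net shift is to the right.

right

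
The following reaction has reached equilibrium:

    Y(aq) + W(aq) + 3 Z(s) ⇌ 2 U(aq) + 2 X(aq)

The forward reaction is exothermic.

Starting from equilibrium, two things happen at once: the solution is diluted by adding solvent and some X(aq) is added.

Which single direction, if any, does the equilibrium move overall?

Dilution lowers every aqueous concentration by the same factor. Δn_aq = 4 − 2 = +2, so the system shifts toward the side with more dissolved moles — to the right.
Adding X (aq), a product, drives the reaction to the left.
The individual effects push in opposite directions; without quantitative information the net direction cannot be determined.

cannot be determined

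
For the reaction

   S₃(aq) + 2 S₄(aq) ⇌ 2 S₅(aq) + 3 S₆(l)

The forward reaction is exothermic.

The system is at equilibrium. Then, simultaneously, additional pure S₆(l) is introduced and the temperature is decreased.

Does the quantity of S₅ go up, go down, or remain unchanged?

S₆ is a pure liquid; its activity is 1 regardless of amount, so Q is unaffected — no shift from this change.
The forward reaction is exothermic. Lowering T favours the exothermic direction — shift to the right.
The net shift is to the right. S₅ is a product, so its amount increases.

increases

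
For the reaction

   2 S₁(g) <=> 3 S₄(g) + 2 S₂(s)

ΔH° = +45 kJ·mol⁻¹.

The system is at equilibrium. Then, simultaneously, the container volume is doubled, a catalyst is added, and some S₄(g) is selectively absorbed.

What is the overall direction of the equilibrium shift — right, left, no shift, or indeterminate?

Gas moles: reactants 2, products 3 (Δn_gas = +1). Expansion shifts the system toward the side with more moles of gas — to the right.
A catalyst speeds both forward and reverse rates equally; it changes neither Q nor K — no shift from this change.
Removing S₄ (g), a product, drives the reaction to the right.
Only the nonzero effect(s) matter; the net shift is to the right.

right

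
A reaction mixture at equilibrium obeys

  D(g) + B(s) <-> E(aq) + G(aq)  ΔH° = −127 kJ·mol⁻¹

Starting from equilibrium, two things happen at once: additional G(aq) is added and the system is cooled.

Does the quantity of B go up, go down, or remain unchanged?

Adding G (aq), a product, drives the reaction to the left.
The forward reaction is exothermic. Lowering T favours the exothermic direction — shift to the right.
The two effects oppose each other, so the net shift — and hence the change in B — cannot be determined from the given information.

cannot be determined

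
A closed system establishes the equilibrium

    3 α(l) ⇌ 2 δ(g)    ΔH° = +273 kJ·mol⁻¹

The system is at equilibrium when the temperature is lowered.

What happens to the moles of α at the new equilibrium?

increases

The forward reaction is endothermic. Lowering T favours the exothermic direction — shift to the left.
The net shift is to the left. α is a reactant, so its amount increases.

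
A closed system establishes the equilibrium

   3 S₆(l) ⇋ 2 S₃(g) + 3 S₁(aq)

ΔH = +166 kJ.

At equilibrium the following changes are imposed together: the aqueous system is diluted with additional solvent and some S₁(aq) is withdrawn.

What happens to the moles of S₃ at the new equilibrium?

increases

Dilution lowers every aqueous concentration by the same factor. Δn_aq = 3 − 0 = +3, so the system shifts toward the side with more dissolved moles — to the right.
Removing S₁ (aq), a product, drives the reaction to the right.
The net shift is to the right. S₃ is a product, so its amount increases.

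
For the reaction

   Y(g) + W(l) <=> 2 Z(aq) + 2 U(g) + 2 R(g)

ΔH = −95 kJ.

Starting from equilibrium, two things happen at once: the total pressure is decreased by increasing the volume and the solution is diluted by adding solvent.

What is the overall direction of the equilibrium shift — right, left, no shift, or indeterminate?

Gas moles: reactants 1, products 4 (Δn_gas = +3). Expansion shifts the system toward the side with more moles of gas — to the right.
Dilution lowers every aqueous concentration by the same factor. Δn_aq = 2 − 0 = +2, so the system shifts toward the side with more dissolved moles — to the right.
All effects act in the same direction — net shift to the right.

right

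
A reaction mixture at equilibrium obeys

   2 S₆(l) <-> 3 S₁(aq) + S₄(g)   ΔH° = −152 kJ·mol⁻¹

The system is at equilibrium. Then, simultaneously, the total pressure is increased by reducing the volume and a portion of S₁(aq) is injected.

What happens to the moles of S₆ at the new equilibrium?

Gas moles: reactants 0, products 1 (Δn_gas = +1). Compression shifts the system toward the side with fewer moles of gas — to the left.
Adding S₁ (aq), a product, drives the reaction to the left.
The net shift is to the left. S₆ is a reactant, so its amount increases.

increases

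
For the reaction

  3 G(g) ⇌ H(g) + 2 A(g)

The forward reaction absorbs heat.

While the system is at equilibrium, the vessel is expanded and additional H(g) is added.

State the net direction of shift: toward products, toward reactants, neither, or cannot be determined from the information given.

left

Gas moles: reactants 3, products 3. Δn_gas = 0, so a volume change leaves Q equal to K — no shift from this change.
Adding H (g), a product, drives the reaction to the left.
Only the nonzero effect(s) matter; the net shift is to the left.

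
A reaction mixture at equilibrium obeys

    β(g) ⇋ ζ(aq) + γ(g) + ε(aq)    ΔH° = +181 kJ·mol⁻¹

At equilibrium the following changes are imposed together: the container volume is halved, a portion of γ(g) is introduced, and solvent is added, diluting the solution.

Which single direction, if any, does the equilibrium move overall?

Gas moles: reactants 1, products 1. Δn_gas = 0, so a volume change leaves Q equal to K — no shift from this change.
Adding γ (g), a product, drives the reaction to the left.
Dilution lowers every aqueous concentration by the same factor. Δn_aq = 2 − 0 = +2, so the system shifts toward the side with more dissolved moles — to the right.
The individual effects push in opposite directions; without quantitative information the net direction cannot be determined.

cannot be determined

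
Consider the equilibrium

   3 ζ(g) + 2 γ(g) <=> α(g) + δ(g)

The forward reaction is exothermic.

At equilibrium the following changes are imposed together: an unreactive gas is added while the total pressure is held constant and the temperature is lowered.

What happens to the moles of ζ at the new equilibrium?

Adding inert gas at constant total pressure expands the volume and lowers every reacting partial pressure. With Δn_gas = 2 − 5 = -3, Q moves away from K toward the side with fewer gas moles, so the system shifts toward the side with more gas moles — to the left.
The forward reaction is exothermic. Lowering T favours the exothermic direction — shift to the right.
The two effects oppose each other, so the net shift — and hence the change in ζ — cannot be determined from the given information.

cannot be determined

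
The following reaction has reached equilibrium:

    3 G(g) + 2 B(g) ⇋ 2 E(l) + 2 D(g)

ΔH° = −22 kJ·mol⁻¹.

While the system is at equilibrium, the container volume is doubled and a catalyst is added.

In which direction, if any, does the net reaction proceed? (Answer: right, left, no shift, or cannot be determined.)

Gas moles: reactants 5, products 2 (Δn_gas = -3). Expansion shifts the system toward the side with more moles of gas — to the left.
A catalyst speeds both forward and reverse rates equally; it changes neither Q nor K — no shift from this change.
Only the nonzero effect(s) matter; the net shift is to the left.

left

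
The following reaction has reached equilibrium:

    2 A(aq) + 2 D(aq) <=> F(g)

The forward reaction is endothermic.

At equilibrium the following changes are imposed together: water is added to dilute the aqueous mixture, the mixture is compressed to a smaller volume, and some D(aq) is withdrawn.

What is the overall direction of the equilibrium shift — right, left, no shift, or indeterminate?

Dilution lowers every aqueous concentration by the same factor. Δn_aq = 0 − 4 = -4, so the system shifts toward the side with more dissolved moles — to the left.
Gas moles: reactants 0, products 1 (Δn_gas = +1). Compression shifts the system toward the side with fewer moles of gas — to the left.
Removing D (aq), a reactant, drives the reaction to the left.
All effects act in the same direction — net shift to the left.

left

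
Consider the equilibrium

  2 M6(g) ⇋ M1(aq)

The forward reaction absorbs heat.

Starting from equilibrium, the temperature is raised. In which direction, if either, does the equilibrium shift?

The forward reaction is endothermic. Raising T favours the endothermic direction — shift to the right.

right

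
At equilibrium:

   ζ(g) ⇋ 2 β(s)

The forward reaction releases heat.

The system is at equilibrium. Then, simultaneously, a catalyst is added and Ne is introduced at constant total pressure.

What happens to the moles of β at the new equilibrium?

decreases

A catalyst speeds both forward and reverse rates equally; it changes neither Q nor K — no shift from this change.
Adding inert gas at constant total pressure expands the volume and lowers every reacting partial pressure. With Δn_gas = 0 − 1 = -1, Q moves away from K toward the side with fewer gas moles, so the system shifts toward the side with more gas moles — to the left.
The net shift is to the left. β is a product, so its amount decreases.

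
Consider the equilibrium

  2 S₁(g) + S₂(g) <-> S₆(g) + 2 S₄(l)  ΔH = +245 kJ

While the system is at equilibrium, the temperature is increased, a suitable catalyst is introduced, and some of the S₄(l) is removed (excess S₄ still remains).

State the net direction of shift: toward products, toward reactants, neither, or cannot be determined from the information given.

The forward reaction is endothermic. Raising T favours the endothermic direction — shift to the right.
A catalyst speeds both forward and reverse rates equally; it changes neither Q nor K — no shift from this change.
S₄ is a pure liquid; its activity is 1 regardless of amount, so Q is unaffected — no shift from this change.
Only the nonzero effect(s) matter; the net shift is to the right.

right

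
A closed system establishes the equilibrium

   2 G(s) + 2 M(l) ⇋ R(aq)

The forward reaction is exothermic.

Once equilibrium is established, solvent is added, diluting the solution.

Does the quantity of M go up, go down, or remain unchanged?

decreases

Dilution lowers every aqueous concentration by the same factor. Δn_aq = 1 − 0 = +1, so the system shifts toward the side with more dissolved moles — to the right.
The net shift is to the right. M is a reactant, so its amount decreases.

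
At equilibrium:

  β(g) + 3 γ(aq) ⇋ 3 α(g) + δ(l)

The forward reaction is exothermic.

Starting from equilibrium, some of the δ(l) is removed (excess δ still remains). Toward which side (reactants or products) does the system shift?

δ is a pure liquid; its activity is 1 regardless of amount, so Q is unaffected — no shift from this change.

no shift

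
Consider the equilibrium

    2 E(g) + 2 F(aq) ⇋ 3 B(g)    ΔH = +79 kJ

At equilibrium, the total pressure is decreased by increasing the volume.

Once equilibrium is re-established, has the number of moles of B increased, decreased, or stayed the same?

increases

Gas moles: reactants 2, products 3 (Δn_gas = +1). Expansion shifts the system toward the side with more moles of gas — to the right.
The net shift is to the right. B is a product, so its amount increases.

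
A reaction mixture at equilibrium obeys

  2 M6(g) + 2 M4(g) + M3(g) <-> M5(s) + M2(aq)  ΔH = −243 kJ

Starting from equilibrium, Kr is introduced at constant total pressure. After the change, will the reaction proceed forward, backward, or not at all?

Adding inert gas at constant total pressure expands the volume and lowers every reacting partial pressure. With Δn_gas = 0 − 5 = -5, Q moves away from K toward the side with fewer gas moles, so the system shifts toward the side with more gas moles — to the left.

left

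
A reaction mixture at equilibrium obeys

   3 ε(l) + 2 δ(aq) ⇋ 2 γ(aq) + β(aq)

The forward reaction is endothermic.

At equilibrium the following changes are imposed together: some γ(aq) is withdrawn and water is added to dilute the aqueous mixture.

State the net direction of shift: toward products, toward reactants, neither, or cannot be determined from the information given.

Removing γ (aq), a product, drives the reaction to the right.
Dilution lowers every aqueous concentration by the same factor. Δn_aq = 3 − 2 = +1, so the system shifts toward the side with more dissolved moles — to the right.
All effects act in the same direction — net shift to the right.

right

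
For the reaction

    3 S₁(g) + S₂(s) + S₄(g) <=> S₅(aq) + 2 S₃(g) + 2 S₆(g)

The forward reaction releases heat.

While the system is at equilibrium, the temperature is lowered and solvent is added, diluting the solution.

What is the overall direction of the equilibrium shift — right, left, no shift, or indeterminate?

right

The forward reaction is exothermic. Lowering T favours the exothermic direction — shift to the right.
Dilution lowers every aqueous concentration by the same factor. Δn_aq = 1 − 0 = +1, so the system shifts toward the side with more dissolved moles — to the right.
All effects act in the same direction — net shift to the right.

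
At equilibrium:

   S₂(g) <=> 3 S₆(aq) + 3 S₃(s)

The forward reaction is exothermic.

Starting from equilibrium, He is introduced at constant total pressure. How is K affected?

unchanged

The equilibrium constant depends only on temperature. This perturbation may move the position of equilibrium, but since T is unchanged, K itself is unchanged.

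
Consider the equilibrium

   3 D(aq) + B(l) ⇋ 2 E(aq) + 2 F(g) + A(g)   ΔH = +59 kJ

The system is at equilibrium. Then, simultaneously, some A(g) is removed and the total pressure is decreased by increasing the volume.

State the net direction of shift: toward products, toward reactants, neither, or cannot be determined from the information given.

Removing A (g), a product, drives the reaction to the right.
Gas moles: reactants 0, products 3 (Δn_gas = +3). Expansion shifts the system toward the side with more moles of gas — to the right.
All effects act in the same direction — net shift to the right.

right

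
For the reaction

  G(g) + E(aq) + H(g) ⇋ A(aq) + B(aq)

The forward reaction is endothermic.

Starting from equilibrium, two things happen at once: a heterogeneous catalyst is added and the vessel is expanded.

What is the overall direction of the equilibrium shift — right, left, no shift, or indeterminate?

left

A catalyst speeds both forward and reverse rates equally; it changes neither Q nor K — no shift from this change.
Gas moles: reactants 2, products 0 (Δn_gas = -2). Expansion shifts the system toward the side with more moles of gas — to the left.
Only the nonzero effect(s) matter; the net shift is to the left.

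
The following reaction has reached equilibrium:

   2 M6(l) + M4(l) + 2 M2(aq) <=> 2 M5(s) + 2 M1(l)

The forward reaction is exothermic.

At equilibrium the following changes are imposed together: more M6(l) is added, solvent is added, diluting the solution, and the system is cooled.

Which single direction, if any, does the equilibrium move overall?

cannot be determined

M6 is a pure liquid; its activity is 1 regardless of amount, so Q is unaffected — no shift from this change.
Dilution lowers every aqueous concentration by the same factor. Δn_aq = 0 − 2 = -2, so the system shifts toward the side with more dissolved moles — to the left.
The forward reaction is exothermic. Lowering T favours the exothermic direction — shift to the right.
The individual effects push in opposite directions; without quantitative information the net direction cannot be determined.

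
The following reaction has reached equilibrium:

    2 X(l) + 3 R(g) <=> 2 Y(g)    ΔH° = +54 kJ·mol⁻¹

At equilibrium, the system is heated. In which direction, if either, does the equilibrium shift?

The forward reaction is endothermic. Raising T favours the endothermic direction — shift to the right.

right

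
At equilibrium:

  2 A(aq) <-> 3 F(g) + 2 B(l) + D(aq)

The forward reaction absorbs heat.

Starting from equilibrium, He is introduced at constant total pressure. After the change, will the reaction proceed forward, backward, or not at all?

Adding inert gas at constant total pressure expands the volume and lowers every reacting partial pressure. With Δn_gas = 3 − 0 = +3, Q moves away from K toward the side with fewer gas moles, so the system shifts toward the side with more gas moles — to the right.

right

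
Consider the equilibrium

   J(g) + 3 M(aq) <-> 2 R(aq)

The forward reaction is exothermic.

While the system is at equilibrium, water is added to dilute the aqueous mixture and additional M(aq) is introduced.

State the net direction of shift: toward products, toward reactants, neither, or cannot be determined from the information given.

cannot be determined

Dilution lowers every aqueous concentration by the same factor. Δn_aq = 2 − 3 = -1, so the system shifts toward the side with more dissolved moles — to the left.
Adding M (aq), a reactant, drives the reaction to the right.
The individual effects push in opposite directions; without quantitative information the net direction cannot be determined.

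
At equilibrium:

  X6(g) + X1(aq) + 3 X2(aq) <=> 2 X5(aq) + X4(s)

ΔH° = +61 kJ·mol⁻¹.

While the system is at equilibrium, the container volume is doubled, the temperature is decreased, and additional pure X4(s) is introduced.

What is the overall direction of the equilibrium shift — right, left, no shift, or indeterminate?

Gas moles: reactants 1, products 0 (Δn_gas = -1). Expansion shifts the system toward the side with more moles of gas — to the left.
The forward reaction is endothermic. Lowering T favours the exothermic direction — shift to the left.
X4 is a pure solid; its activity is 1 regardless of amount, so Q is unaffected — no shift from this change.
Only the nonzero effect(s) matter; the net shift is to the left.

left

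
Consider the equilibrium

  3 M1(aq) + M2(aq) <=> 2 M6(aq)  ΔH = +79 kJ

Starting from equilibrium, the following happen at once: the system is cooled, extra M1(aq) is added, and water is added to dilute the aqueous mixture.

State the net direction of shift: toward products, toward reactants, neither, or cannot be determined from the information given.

cannot be determined

The forward reaction is endothermic. Lowering T favours the exothermic direction — shift to the left.
Adding M1 (aq), a reactant, drives the reaction to the right.
Dilution lowers every aqueous concentration by the same factor. Δn_aq = 2 − 4 = -2, so the system shifts toward the side with more dissolved moles — to the left.
The individual effects push in opposite directions; without quantitative information the net direction cannot be determined.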